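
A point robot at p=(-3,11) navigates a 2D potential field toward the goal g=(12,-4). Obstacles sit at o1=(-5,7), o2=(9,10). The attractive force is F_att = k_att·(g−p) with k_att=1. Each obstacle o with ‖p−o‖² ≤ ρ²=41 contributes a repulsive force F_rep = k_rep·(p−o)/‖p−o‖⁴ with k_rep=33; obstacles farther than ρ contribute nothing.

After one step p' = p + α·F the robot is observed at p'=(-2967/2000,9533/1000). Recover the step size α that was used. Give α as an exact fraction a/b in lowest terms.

α = 1/10

F_att = 1·(g−p) = 1·(15,-15) = (15.0000,-15.0000)
o1: d²=20 ≤ ρ²=41; F_rep = 33·(2,4)/20² = (0.1650,0.3300)
o2: d²=145 > ρ²=41 → inactive
F = F_att + ΣF_rep = (15.1650,-14.6700)
Δp = p'−p = (1.5165,-1.4670); α = Δx/Fx = (3033/2000) / (3033/200) = 1/10
check: Δy/Fy = (-1467/1000) / (-1467/100) = 1/10 ✓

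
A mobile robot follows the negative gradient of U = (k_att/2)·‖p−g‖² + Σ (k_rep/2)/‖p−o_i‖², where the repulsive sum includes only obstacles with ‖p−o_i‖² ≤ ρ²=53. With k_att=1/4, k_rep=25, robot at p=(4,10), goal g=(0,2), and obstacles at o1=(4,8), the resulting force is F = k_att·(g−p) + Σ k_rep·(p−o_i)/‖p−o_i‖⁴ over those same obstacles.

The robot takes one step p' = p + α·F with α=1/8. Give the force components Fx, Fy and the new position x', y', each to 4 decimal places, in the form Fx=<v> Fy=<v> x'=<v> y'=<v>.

Fx=-1.0000 Fy=1.1250 x'=3.8750 y'=10.1406

F_att = 1/4·(g−p) = 1/4·(-4,-8) = (-1.0000,-2.0000)
o1: d²=4 ≤ ρ²=53; F_rep = 25·(0,2)/4² = (0.0000,3.1250)
F = F_att + ΣF_rep = (-1.0000,1.1250)
p' = p + 1/8·F = (3.8750,10.1406)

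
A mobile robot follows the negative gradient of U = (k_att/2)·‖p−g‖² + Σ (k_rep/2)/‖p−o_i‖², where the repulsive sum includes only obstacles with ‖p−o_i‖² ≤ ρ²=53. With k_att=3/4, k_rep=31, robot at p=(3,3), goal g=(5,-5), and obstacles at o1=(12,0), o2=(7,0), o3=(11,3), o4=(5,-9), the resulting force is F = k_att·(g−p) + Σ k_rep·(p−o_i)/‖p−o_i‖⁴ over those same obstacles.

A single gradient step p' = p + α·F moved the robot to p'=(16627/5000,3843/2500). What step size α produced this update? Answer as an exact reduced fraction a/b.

α = 1/4

F_att = 3/4·(g−p) = 3/4·(2,-8) = (1.5000,-6.0000)
o1: d²=90 > ρ²=53 → inactive
o2: d²=25 ≤ ρ²=53; F_rep = 31·(-4,3)/25² = (-0.1984,0.1488)
o3: d²=64 > ρ²=53 → inactive
o4: d²=148 > ρ²=53 → inactive
F = F_att + ΣF_rep = (1.3016,-5.8512)
Δp = p'−p = (0.3254,-1.4628); α = Δx/Fx = (1627/5000) / (1627/1250) = 1/4
check: Δy/Fy = (-3657/2500) / (-3657/625) = 1/4 ✓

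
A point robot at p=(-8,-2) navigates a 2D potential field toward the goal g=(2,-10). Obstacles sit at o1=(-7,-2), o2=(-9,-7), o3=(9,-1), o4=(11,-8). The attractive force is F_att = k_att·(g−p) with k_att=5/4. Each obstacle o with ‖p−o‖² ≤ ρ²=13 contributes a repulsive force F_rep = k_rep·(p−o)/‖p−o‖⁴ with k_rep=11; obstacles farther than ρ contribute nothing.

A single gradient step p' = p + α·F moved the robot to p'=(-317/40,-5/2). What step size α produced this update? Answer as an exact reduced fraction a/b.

F_att = 5/4·(g−p) = 5/4·(10,-8) = (12.5000,-10.0000)
o1: d²=1 ≤ ρ²=13; F_rep = 11·(-1,0)/1² = (-11.0000,0.0000)
o2: d²=26 > ρ²=13 → inactive
o3: d²=290 > ρ²=13 → inactive
o4: d²=397 > ρ²=13 → inactive
F = F_att + ΣF_rep = (1.5000,-10.0000)
Δp = p'−p = (0.0750,-0.5000); α = Δx/Fx = (3/40) / (3/2) = 1/20
check: Δy/Fy = (-1/2) / (-10) = 1/20 ✓

α = 1/20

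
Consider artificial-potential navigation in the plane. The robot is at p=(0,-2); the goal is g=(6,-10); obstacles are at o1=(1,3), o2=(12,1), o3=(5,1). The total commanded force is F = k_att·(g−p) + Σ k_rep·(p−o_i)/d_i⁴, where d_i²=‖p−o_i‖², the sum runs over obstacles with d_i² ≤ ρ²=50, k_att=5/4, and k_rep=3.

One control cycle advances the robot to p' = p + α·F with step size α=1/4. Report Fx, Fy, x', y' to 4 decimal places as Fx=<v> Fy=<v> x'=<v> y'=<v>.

Fx=7.4826 Fy=-10.0300 x'=1.8706 y'=-4.5075

F_att = 5/4·(g−p) = 5/4·(6,-8) = (7.5000,-10.0000)
o1: d²=26 ≤ ρ²=50; F_rep = 3·(-1,-5)/26² = (-0.0044,-0.0222)
o2: d²=153 > ρ²=50 → inactive
o3: d²=34 ≤ ρ²=50; F_rep = 3·(-5,-3)/34² = (-0.0130,-0.0078)
F = F_att + ΣF_rep = (7.4826,-10.0300)
p' = p + 1/4·F = (1.8706,-4.5075)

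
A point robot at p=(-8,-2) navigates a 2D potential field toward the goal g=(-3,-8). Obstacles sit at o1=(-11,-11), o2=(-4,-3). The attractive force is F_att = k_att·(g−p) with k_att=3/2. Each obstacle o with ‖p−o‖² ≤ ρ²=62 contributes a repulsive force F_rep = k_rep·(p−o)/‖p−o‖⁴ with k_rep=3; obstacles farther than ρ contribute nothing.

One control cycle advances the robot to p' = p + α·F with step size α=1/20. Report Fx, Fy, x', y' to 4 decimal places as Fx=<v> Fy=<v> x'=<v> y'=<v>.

Fx=7.4585 Fy=-8.9896 x'=-7.6271 y'=-2.4495

F_att = 3/2·(g−p) = 3/2·(5,-6) = (7.5000,-9.0000)
o1: d²=90 > ρ²=62 → inactive
o2: d²=17 ≤ ρ²=62; F_rep = 3·(-4,1)/17² = (-0.0415,0.0104)
F = F_att + ΣF_rep = (7.4585,-8.9896)
p' = p + 1/20·F = (-7.6271,-2.4495)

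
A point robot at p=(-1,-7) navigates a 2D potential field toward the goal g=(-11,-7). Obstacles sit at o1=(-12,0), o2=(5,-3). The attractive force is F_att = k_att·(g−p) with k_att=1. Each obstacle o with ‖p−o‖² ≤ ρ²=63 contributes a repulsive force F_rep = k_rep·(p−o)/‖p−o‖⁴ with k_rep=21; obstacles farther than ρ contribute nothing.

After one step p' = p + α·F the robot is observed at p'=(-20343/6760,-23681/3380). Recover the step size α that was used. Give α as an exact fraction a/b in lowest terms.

F_att = 1·(g−p) = 1·(-10,0) = (-10.0000,0.0000)
o1: d²=170 > ρ²=63 → inactive
o2: d²=52 ≤ ρ²=63; F_rep = 21·(-6,-4)/52² = (-0.0466,-0.0311)
F = F_att + ΣF_rep = (-10.0466,-0.0311)
Δp = p'−p = (-2.0093,-0.0062); α = Δx/Fx = (-13583/6760) / (-13583/1352) = 1/5
check: Δy/Fy = (-21/3380) / (-21/676) = 1/5 ✓

α = 1/5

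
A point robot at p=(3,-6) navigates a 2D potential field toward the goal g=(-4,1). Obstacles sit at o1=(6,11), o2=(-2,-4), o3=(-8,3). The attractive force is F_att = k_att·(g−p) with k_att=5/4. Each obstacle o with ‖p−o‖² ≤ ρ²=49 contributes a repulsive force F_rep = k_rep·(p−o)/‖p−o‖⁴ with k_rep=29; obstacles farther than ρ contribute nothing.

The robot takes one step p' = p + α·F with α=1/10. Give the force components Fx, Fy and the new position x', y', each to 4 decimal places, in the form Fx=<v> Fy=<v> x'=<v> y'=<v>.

Fx=-8.5776 Fy=8.6810 x'=2.1422 y'=-5.1319

F_att = 5/4·(g−p) = 5/4·(-7,7) = (-8.7500,8.7500)
o1: d²=298 > ρ²=49 → inactive
o2: d²=29 ≤ ρ²=49; F_rep = 29·(5,-2)/29² = (0.1724,-0.0690)
o3: d²=202 > ρ²=49 → inactive
F = F_att + ΣF_rep = (-8.5776,8.6810)
p' = p + 1/10·F = (2.1422,-5.1319)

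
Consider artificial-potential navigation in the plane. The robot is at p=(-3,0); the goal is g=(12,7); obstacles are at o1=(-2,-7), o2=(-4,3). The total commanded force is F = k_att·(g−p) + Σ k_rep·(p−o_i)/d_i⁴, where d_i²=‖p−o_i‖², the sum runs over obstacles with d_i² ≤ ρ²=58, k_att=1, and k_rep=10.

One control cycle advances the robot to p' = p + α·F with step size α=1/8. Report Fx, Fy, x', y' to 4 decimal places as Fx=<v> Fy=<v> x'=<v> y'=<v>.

Fx=15.0960 Fy=6.7280 x'=-1.1130 y'=0.8410

F_att = 1·(g−p) = 1·(15,7) = (15.0000,7.0000)
o1: d²=50 ≤ ρ²=58; F_rep = 10·(-1,7)/50² = (-0.0040,0.0280)
o2: d²=10 ≤ ρ²=58; F_rep = 10·(1,-3)/10² = (0.1000,-0.3000)
F = F_att + ΣF_rep = (15.0960,6.7280)
p' = p + 1/8·F = (-1.1130,0.8410)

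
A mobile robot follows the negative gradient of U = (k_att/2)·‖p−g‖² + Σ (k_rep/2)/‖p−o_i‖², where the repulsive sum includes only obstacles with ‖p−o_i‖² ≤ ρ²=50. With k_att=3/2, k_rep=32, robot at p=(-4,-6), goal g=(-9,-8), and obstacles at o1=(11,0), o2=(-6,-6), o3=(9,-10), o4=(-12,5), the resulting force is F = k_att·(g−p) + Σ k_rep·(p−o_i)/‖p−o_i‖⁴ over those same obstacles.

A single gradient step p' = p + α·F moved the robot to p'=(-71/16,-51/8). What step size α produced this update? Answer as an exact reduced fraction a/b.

α = 1/8

F_att = 3/2·(g−p) = 3/2·(-5,-2) = (-7.5000,-3.0000)
o1: d²=261 > ρ²=50 → inactive
o2: d²=4 ≤ ρ²=50; F_rep = 32·(2,0)/4² = (4.0000,0.0000)
o3: d²=185 > ρ²=50 → inactive
o4: d²=185 > ρ²=50 → inactive
F = F_att + ΣF_rep = (-3.5000,-3.0000)
Δp = p'−p = (-0.4375,-0.3750); α = Δx/Fx = (-7/16) / (-7/2) = 1/8
check: Δy/Fy = (-3/8) / (-3) = 1/8 ✓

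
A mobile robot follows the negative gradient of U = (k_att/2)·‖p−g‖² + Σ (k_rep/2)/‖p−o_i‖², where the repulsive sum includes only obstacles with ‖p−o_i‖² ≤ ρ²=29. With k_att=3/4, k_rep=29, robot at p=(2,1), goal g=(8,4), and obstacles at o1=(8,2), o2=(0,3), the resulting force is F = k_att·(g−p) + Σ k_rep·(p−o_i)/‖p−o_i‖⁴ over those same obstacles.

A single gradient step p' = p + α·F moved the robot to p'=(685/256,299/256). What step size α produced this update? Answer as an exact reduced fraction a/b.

F_att = 3/4·(g−p) = 3/4·(6,3) = (4.5000,2.2500)
o1: d²=37 > ρ²=29 → inactive
o2: d²=8 ≤ ρ²=29; F_rep = 29·(2,-2)/8² = (0.9062,-0.9062)
F = F_att + ΣF_rep = (5.4062,1.3438)
Δp = p'−p = (0.6758,0.1680); α = Δx/Fx = (173/256) / (173/32) = 1/8
check: Δy/Fy = (43/256) / (43/32) = 1/8 ✓

α = 1/8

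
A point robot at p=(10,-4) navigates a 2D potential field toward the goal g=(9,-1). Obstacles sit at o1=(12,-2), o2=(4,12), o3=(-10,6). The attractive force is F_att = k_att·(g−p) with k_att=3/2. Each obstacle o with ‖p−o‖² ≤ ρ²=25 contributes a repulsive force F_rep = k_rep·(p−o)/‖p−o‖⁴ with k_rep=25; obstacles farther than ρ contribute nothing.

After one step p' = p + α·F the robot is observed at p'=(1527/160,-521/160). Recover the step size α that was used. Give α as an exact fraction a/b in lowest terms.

F_att = 3/2·(g−p) = 3/2·(-1,3) = (-1.5000,4.5000)
o1: d²=8 ≤ ρ²=25; F_rep = 25·(-2,-2)/8² = (-0.7812,-0.7812)
o2: d²=292 > ρ²=25 → inactive
o3: d²=500 > ρ²=25 → inactive
F = F_att + ΣF_rep = (-2.2812,3.7188)
Δp = p'−p = (-0.4562,0.7438); α = Δx/Fx = (-73/160) / (-73/32) = 1/5
check: Δy/Fy = (119/160) / (119/32) = 1/5 ✓

α = 1/5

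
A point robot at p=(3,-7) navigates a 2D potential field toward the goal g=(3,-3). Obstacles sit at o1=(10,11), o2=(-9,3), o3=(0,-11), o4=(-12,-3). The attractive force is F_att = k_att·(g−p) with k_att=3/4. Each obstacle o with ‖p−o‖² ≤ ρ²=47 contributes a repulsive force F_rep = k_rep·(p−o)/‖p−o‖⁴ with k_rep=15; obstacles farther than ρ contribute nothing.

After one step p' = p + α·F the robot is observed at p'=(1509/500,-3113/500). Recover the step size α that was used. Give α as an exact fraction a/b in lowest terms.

F_att = 3/4·(g−p) = 3/4·(0,4) = (0.0000,3.0000)
o1: d²=373 > ρ²=47 → inactive
o2: d²=244 > ρ²=47 → inactive
o3: d²=25 ≤ ρ²=47; F_rep = 15·(3,4)/25² = (0.0720,0.0960)
o4: d²=241 > ρ²=47 → inactive
F = F_att + ΣF_rep = (0.0720,3.0960)
Δp = p'−p = (0.0180,0.7740); α = Δx/Fx = (9/500) / (9/125) = 1/4
check: Δy/Fy = (387/500) / (387/125) = 1/4 ✓

α = 1/4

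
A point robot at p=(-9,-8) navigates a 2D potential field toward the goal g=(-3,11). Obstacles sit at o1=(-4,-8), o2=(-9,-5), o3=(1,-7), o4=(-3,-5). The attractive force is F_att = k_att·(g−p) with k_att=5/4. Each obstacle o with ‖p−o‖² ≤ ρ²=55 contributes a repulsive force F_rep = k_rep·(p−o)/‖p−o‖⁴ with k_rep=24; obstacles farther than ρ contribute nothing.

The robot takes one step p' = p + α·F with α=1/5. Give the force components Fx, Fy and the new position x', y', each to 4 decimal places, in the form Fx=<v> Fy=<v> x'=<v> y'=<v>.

F_att = 5/4·(g−p) = 5/4·(6,19) = (7.5000,23.7500)
o1: d²=25 ≤ ρ²=55; F_rep = 24·(-5,0)/25² = (-0.1920,0.0000)
o2: d²=9 ≤ ρ²=55; F_rep = 24·(0,-3)/9² = (0.0000,-0.8889)
o3: d²=101 > ρ²=55 → inactive
o4: d²=45 ≤ ρ²=55; F_rep = 24·(-6,-3)/45² = (-0.0711,-0.0356)
F = F_att + ΣF_rep = (7.2369,22.8256)
p' = p + 1/5·F = (-7.5526,-3.4349)

Fx=7.2369 Fy=22.8256 x'=-7.5526 y'=-3.4349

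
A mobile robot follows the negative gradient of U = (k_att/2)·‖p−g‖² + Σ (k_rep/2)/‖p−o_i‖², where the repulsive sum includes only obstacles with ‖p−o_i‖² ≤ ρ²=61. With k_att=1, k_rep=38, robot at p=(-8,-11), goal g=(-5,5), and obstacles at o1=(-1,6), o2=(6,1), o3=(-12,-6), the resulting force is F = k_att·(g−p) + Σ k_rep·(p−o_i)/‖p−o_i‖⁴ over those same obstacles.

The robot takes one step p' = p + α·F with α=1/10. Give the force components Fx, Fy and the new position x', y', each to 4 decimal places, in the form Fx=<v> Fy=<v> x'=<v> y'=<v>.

Fx=3.0904 Fy=15.8870 x'=-7.6910 y'=-9.4113

F_att = 1·(g−p) = 1·(3,16) = (3.0000,16.0000)
o1: d²=338 > ρ²=61 → inactive
o2: d²=340 > ρ²=61 → inactive
o3: d²=41 ≤ ρ²=61; F_rep = 38·(4,-5)/41² = (0.0904,-0.1130)
F = F_att + ΣF_rep = (3.0904,15.8870)
p' = p + 1/10·F = (-7.6910,-9.4113)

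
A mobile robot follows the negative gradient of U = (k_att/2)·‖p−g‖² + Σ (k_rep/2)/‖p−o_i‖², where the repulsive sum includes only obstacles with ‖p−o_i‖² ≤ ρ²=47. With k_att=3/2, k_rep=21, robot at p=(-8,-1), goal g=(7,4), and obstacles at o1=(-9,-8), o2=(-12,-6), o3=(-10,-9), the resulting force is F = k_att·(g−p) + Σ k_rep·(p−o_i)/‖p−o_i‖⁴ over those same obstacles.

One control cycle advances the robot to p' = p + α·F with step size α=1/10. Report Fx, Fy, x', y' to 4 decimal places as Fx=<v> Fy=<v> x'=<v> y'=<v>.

Fx=22.5500 Fy=7.5625 x'=-5.7450 y'=-0.2438

F_att = 3/2·(g−p) = 3/2·(15,5) = (22.5000,7.5000)
o1: d²=50 > ρ²=47 → inactive
o2: d²=41 ≤ ρ²=47; F_rep = 21·(4,5)/41² = (0.0500,0.0625)
o3: d²=68 > ρ²=47 → inactive
F = F_att + ΣF_rep = (22.5500,7.5625)
p' = p + 1/10·F = (-5.7450,-0.2438)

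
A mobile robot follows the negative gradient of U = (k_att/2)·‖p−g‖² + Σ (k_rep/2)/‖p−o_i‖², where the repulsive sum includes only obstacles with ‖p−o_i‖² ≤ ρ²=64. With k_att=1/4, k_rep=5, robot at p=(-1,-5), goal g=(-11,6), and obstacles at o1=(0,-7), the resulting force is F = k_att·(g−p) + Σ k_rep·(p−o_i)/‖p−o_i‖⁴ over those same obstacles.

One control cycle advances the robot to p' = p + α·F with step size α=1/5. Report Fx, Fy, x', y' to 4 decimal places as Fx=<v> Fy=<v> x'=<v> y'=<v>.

F_att = 1/4·(g−p) = 1/4·(-10,11) = (-2.5000,2.7500)
o1: d²=5 ≤ ρ²=64; F_rep = 5·(-1,2)/5² = (-0.2000,0.4000)
F = F_att + ΣF_rep = (-2.7000,3.1500)
p' = p + 1/5·F = (-1.5400,-4.3700)

Fx=-2.7000 Fy=3.1500 x'=-1.5400 y'=-4.3700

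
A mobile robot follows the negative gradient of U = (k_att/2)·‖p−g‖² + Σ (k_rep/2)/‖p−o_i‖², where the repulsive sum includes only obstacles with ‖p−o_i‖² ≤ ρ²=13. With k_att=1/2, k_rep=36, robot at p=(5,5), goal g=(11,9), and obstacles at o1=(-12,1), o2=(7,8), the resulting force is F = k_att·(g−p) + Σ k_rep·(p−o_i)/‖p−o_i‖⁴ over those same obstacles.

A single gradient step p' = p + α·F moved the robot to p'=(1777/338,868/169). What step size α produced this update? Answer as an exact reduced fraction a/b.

F_att = 1/2·(g−p) = 1/2·(6,4) = (3.0000,2.0000)
o1: d²=305 > ρ²=13 → inactive
o2: d²=13 ≤ ρ²=13; F_rep = 36·(-2,-3)/13² = (-0.4260,-0.6391)
F = F_att + ΣF_rep = (2.5740,1.3609)
Δp = p'−p = (0.2574,0.1361); α = Δx/Fx = (87/338) / (435/169) = 1/10
check: Δy/Fy = (23/169) / (230/169) = 1/10 ✓

α = 1/10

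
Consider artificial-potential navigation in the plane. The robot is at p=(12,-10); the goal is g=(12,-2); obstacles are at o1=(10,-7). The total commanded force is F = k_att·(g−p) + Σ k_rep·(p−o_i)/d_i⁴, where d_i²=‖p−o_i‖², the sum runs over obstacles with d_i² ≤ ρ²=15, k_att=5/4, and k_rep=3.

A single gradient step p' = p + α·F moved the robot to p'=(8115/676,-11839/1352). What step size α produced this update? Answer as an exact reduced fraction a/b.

F_att = 5/4·(g−p) = 5/4·(0,8) = (0.0000,10.0000)
o1: d²=13 ≤ ρ²=15; F_rep = 3·(2,-3)/13² = (0.0355,-0.0533)
F = F_att + ΣF_rep = (0.0355,9.9467)
Δp = p'−p = (0.0044,1.2433); α = Δx/Fx = (3/676) / (6/169) = 1/8
check: Δy/Fy = (1681/1352) / (1681/169) = 1/8 ✓

α = 1/8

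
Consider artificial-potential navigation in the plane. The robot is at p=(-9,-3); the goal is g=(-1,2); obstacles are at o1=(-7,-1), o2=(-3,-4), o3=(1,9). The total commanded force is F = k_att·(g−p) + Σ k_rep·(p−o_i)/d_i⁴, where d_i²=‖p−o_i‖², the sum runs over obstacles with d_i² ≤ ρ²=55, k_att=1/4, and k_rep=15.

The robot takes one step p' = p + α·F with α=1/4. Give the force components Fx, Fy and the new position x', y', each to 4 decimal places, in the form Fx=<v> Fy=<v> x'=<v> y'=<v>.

F_att = 1/4·(g−p) = 1/4·(8,5) = (2.0000,1.2500)
o1: d²=8 ≤ ρ²=55; F_rep = 15·(-2,-2)/8² = (-0.4688,-0.4688)
o2: d²=37 ≤ ρ²=55; F_rep = 15·(-6,1)/37² = (-0.0657,0.0110)
o3: d²=244 > ρ²=55 → inactive
F = F_att + ΣF_rep = (1.4655,0.7922)
p' = p + 1/4·F = (-8.6336,-2.8019)

Fx=1.4655 Fy=0.7922 x'=-8.6336 y'=-2.8019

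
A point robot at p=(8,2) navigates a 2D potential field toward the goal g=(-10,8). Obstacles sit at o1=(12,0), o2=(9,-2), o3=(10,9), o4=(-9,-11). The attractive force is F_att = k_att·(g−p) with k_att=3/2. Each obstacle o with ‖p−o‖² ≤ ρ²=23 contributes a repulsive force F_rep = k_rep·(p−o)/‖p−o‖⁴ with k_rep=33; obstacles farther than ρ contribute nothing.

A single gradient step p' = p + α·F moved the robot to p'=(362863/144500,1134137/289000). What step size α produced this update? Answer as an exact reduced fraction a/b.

α = 1/5

F_att = 3/2·(g−p) = 3/2·(-18,6) = (-27.0000,9.0000)
o1: d²=20 ≤ ρ²=23; F_rep = 33·(-4,2)/20² = (-0.3300,0.1650)
o2: d²=17 ≤ ρ²=23; F_rep = 33·(-1,4)/17² = (-0.1142,0.4567)
o3: d²=53 > ρ²=23 → inactive
o4: d²=458 > ρ²=23 → inactive
F = F_att + ΣF_rep = (-27.4442,9.6217)
Δp = p'−p = (-5.4888,1.9243); α = Δx/Fx = (-793137/144500) / (-793137/28900) = 1/5
check: Δy/Fy = (556137/289000) / (556137/57800) = 1/5 ✓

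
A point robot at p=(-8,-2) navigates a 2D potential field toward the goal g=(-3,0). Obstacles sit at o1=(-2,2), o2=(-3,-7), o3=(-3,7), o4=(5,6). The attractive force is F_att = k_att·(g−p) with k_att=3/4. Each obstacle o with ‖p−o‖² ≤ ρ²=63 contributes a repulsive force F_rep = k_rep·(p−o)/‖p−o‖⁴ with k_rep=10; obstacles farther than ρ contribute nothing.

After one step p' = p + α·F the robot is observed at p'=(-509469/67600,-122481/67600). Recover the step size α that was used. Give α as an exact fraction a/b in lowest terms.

α = 1/8

F_att = 3/4·(g−p) = 3/4·(5,2) = (3.7500,1.5000)
o1: d²=52 ≤ ρ²=63; F_rep = 10·(-6,-4)/52² = (-0.0222,-0.0148)
o2: d²=50 ≤ ρ²=63; F_rep = 10·(-5,5)/50² = (-0.0200,0.0200)
o3: d²=106 > ρ²=63 → inactive
o4: d²=233 > ρ²=63 → inactive
F = F_att + ΣF_rep = (3.7078,1.5052)
Δp = p'−p = (0.4635,0.1882); α = Δx/Fx = (31331/67600) / (31331/8450) = 1/8
check: Δy/Fy = (12719/67600) / (12719/8450) = 1/8 ✓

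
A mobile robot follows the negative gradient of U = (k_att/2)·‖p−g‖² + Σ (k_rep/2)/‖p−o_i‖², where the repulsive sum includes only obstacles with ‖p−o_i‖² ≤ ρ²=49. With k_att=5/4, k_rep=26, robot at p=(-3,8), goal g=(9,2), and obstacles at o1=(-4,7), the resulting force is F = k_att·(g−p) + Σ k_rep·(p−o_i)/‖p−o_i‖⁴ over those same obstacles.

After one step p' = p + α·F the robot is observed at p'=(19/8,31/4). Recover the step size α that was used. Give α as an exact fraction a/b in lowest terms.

α = 1/4

F_att = 5/4·(g−p) = 5/4·(12,-6) = (15.0000,-7.5000)
o1: d²=2 ≤ ρ²=49; F_rep = 26·(1,1)/2² = (6.5000,6.5000)
F = F_att + ΣF_rep = (21.5000,-1.0000)
Δp = p'−p = (5.3750,-0.2500); α = Δx/Fx = (43/8) / (43/2) = 1/4
check: Δy/Fy = (-1/4) / (-1) = 1/4 ✓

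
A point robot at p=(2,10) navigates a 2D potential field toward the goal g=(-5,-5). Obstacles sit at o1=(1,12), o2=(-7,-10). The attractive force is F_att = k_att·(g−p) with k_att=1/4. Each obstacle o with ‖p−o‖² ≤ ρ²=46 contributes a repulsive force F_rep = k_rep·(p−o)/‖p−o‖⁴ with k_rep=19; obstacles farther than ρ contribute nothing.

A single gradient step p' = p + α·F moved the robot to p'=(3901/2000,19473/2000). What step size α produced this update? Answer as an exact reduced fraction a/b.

F_att = 1/4·(g−p) = 1/4·(-7,-15) = (-1.7500,-3.7500)
o1: d²=5 ≤ ρ²=46; F_rep = 19·(1,-2)/5² = (0.7600,-1.5200)
o2: d²=481 > ρ²=46 → inactive
F = F_att + ΣF_rep = (-0.9900,-5.2700)
Δp = p'−p = (-0.0495,-0.2635); α = Δx/Fx = (-99/2000) / (-99/100) = 1/20
check: Δy/Fy = (-527/2000) / (-527/100) = 1/20 ✓

α = 1/20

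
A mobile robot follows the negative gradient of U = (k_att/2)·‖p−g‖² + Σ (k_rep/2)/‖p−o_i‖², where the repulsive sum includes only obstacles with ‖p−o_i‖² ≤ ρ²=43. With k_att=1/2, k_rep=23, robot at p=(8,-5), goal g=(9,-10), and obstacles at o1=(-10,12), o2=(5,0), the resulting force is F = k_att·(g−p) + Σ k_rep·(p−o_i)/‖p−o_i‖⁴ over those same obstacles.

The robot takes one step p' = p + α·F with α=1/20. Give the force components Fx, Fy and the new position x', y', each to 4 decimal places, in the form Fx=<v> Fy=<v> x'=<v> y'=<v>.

F_att = 1/2·(g−p) = 1/2·(1,-5) = (0.5000,-2.5000)
o1: d²=613 > ρ²=43 → inactive
o2: d²=34 ≤ ρ²=43; F_rep = 23·(3,-5)/34² = (0.0597,-0.0995)
F = F_att + ΣF_rep = (0.5597,-2.5995)
p' = p + 1/20·F = (8.0280,-5.1300)

Fx=0.5597 Fy=-2.5995 x'=8.0280 y'=-5.1300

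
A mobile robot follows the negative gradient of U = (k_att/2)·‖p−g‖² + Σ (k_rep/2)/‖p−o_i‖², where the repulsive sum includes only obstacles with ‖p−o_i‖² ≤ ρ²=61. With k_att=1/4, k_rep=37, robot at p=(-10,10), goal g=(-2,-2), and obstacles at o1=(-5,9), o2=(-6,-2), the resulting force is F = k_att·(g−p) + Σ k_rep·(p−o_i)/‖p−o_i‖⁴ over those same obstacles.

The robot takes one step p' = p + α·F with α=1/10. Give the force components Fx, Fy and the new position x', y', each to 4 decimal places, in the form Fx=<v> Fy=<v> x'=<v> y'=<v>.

Fx=1.7263 Fy=-2.9453 x'=-9.8274 y'=9.7055

F_att = 1/4·(g−p) = 1/4·(8,-12) = (2.0000,-3.0000)
o1: d²=26 ≤ ρ²=61; F_rep = 37·(-5,1)/26² = (-0.2737,0.0547)
o2: d²=160 > ρ²=61 → inactive
F = F_att + ΣF_rep = (1.7263,-2.9453)
p' = p + 1/10·F = (-9.8274,9.7055)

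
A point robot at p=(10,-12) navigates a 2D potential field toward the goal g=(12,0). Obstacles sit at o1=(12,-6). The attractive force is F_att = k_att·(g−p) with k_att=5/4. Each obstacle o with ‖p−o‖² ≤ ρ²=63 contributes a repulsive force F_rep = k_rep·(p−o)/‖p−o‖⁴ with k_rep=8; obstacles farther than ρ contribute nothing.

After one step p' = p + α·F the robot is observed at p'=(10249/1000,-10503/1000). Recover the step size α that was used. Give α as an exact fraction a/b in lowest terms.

F_att = 5/4·(g−p) = 5/4·(2,12) = (2.5000,15.0000)
o1: d²=40 ≤ ρ²=63; F_rep = 8·(-2,-6)/40² = (-0.0100,-0.0300)
F = F_att + ΣF_rep = (2.4900,14.9700)
Δp = p'−p = (0.2490,1.4970); α = Δx/Fx = (249/1000) / (249/100) = 1/10
check: Δy/Fy = (1497/1000) / (1497/100) = 1/10 ✓

α = 1/10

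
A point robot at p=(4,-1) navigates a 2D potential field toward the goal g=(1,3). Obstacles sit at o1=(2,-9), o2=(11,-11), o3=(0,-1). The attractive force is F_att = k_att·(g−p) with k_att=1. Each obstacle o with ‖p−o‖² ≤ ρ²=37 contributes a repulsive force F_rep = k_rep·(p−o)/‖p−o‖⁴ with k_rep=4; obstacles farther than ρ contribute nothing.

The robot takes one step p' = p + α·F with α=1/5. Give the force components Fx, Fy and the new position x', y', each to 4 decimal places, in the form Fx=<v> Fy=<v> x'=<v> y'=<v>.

Fx=-2.9375 Fy=4.0000 x'=3.4125 y'=-0.2000

F_att = 1·(g−p) = 1·(-3,4) = (-3.0000,4.0000)
o1: d²=68 > ρ²=37 → inactive
o2: d²=149 > ρ²=37 → inactive
o3: d²=16 ≤ ρ²=37; F_rep = 4·(4,0)/16² = (0.0625,0.0000)
F = F_att + ΣF_rep = (-2.9375,4.0000)
p' = p + 1/5·F = (3.4125,-0.2000)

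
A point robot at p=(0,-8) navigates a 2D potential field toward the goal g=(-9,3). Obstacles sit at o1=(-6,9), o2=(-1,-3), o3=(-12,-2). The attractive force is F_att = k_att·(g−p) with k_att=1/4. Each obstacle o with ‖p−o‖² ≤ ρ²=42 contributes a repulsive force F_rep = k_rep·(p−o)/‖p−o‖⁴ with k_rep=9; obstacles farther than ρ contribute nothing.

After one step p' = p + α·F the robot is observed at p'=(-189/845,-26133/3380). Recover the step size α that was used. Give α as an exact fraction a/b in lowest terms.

F_att = 1/4·(g−p) = 1/4·(-9,11) = (-2.2500,2.7500)
o1: d²=325 > ρ²=42 → inactive
o2: d²=26 ≤ ρ²=42; F_rep = 9·(1,-5)/26² = (0.0133,-0.0666)
o3: d²=180 > ρ²=42 → inactive
F = F_att + ΣF_rep = (-2.2367,2.6834)
Δp = p'−p = (-0.2237,0.2683); α = Δx/Fx = (-189/845) / (-378/169) = 1/10
check: Δy/Fy = (907/3380) / (907/338) = 1/10 ✓

α = 1/10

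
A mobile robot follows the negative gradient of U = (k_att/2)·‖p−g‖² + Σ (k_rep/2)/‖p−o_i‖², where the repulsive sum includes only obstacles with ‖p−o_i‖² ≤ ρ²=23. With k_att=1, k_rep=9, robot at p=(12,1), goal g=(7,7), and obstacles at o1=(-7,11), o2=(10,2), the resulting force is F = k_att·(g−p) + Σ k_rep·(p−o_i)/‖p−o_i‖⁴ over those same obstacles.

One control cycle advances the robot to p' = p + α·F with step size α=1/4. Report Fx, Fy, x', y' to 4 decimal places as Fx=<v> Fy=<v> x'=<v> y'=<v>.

F_att = 1·(g−p) = 1·(-5,6) = (-5.0000,6.0000)
o1: d²=461 > ρ²=23 → inactive
o2: d²=5 ≤ ρ²=23; F_rep = 9·(2,-1)/5² = (0.7200,-0.3600)
F = F_att + ΣF_rep = (-4.2800,5.6400)
p' = p + 1/4·F = (10.9300,2.4100)

Fx=-4.2800 Fy=5.6400 x'=10.9300 y'=2.4100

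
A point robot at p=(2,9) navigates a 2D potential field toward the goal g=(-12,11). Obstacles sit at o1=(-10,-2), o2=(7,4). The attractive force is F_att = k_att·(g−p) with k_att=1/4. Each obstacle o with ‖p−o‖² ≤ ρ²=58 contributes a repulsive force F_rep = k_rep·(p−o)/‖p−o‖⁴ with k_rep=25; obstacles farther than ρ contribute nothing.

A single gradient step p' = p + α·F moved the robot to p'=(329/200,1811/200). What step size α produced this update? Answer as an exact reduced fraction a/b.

α = 1/10

F_att = 1/4·(g−p) = 1/4·(-14,2) = (-3.5000,0.5000)
o1: d²=265 > ρ²=58 → inactive
o2: d²=50 ≤ ρ²=58; F_rep = 25·(-5,5)/50² = (-0.0500,0.0500)
F = F_att + ΣF_rep = (-3.5500,0.5500)
Δp = p'−p = (-0.3550,0.0550); α = Δx/Fx = (-71/200) / (-71/20) = 1/10
check: Δy/Fy = (11/200) / (11/20) = 1/10 ✓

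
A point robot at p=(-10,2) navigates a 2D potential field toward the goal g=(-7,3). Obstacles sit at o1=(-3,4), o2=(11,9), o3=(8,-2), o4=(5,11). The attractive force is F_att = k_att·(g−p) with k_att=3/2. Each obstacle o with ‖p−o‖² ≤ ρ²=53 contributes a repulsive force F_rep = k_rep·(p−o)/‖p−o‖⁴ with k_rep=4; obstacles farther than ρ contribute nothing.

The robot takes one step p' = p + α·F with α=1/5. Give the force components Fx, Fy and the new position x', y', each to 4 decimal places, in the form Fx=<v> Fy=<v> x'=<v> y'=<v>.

Fx=4.4900 Fy=1.4972 x'=-9.1020 y'=2.2994

F_att = 3/2·(g−p) = 3/2·(3,1) = (4.5000,1.5000)
o1: d²=53 ≤ ρ²=53; F_rep = 4·(-7,-2)/53² = (-0.0100,-0.0028)
o2: d²=490 > ρ²=53 → inactive
o3: d²=340 > ρ²=53 → inactive
o4: d²=306 > ρ²=53 → inactive
F = F_att + ΣF_rep = (4.4900,1.4972)
p' = p + 1/5·F = (-9.1020,2.2994)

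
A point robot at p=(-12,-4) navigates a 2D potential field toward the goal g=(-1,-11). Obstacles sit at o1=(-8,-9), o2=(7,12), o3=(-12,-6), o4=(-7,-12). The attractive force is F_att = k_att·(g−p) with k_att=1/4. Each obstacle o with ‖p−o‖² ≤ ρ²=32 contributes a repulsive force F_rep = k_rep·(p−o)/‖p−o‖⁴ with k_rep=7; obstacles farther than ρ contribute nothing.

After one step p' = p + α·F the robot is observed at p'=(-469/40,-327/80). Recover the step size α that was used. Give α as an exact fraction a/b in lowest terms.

α = 1/10

F_att = 1/4·(g−p) = 1/4·(11,-7) = (2.7500,-1.7500)
o1: d²=41 > ρ²=32 → inactive
o2: d²=617 > ρ²=32 → inactive
o3: d²=4 ≤ ρ²=32; F_rep = 7·(0,2)/4² = (0.0000,0.8750)
o4: d²=89 > ρ²=32 → inactive
F = F_att + ΣF_rep = (2.7500,-0.8750)
Δp = p'−p = (0.2750,-0.0875); α = Δx/Fx = (11/40) / (11/4) = 1/10
check: Δy/Fy = (-7/80) / (-7/8) = 1/10 ✓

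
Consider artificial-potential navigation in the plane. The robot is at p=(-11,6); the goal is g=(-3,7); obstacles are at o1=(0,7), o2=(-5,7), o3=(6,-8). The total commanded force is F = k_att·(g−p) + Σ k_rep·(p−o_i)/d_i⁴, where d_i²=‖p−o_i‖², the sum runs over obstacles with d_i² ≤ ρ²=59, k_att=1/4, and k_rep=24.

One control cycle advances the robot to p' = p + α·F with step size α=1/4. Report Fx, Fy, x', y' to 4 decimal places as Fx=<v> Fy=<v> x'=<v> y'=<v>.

Fx=1.8948 Fy=0.2325 x'=-10.5263 y'=6.0581

F_att = 1/4·(g−p) = 1/4·(8,1) = (2.0000,0.2500)
o1: d²=122 > ρ²=59 → inactive
o2: d²=37 ≤ ρ²=59; F_rep = 24·(-6,-1)/37² = (-0.1052,-0.0175)
o3: d²=485 > ρ²=59 → inactive
F = F_att + ΣF_rep = (1.8948,0.2325)
p' = p + 1/4·F = (-10.5263,6.0581)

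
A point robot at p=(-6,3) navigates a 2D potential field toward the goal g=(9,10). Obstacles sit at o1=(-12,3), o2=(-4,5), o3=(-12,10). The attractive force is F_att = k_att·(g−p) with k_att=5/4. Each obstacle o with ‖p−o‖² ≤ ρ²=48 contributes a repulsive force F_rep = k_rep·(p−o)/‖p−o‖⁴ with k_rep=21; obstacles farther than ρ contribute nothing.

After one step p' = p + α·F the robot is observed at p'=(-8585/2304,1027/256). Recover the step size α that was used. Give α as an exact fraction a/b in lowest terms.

F_att = 5/4·(g−p) = 5/4·(15,7) = (18.7500,8.7500)
o1: d²=36 ≤ ρ²=48; F_rep = 21·(6,0)/36² = (0.0972,0.0000)
o2: d²=8 ≤ ρ²=48; F_rep = 21·(-2,-2)/8² = (-0.6562,-0.6562)
o3: d²=85 > ρ²=48 → inactive
F = F_att + ΣF_rep = (18.1910,8.0938)
Δp = p'−p = (2.2739,1.0117); α = Δx/Fx = (5239/2304) / (5239/288) = 1/8
check: Δy/Fy = (259/256) / (259/32) = 1/8 ✓

α = 1/8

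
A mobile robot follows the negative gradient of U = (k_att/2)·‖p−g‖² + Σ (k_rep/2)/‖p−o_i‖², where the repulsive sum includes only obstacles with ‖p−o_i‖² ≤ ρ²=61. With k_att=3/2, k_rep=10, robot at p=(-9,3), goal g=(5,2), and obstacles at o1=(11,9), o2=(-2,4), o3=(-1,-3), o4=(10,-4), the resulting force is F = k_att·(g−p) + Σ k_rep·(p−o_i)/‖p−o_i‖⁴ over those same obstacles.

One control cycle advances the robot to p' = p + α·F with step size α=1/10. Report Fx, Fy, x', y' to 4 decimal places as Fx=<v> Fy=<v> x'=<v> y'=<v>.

F_att = 3/2·(g−p) = 3/2·(14,-1) = (21.0000,-1.5000)
o1: d²=436 > ρ²=61 → inactive
o2: d²=50 ≤ ρ²=61; F_rep = 10·(-7,-1)/50² = (-0.0280,-0.0040)
o3: d²=100 > ρ²=61 → inactive
o4: d²=410 > ρ²=61 → inactive
F = F_att + ΣF_rep = (20.9720,-1.5040)
p' = p + 1/10·F = (-6.9028,2.8496)

Fx=20.9720 Fy=-1.5040 x'=-6.9028 y'=2.8496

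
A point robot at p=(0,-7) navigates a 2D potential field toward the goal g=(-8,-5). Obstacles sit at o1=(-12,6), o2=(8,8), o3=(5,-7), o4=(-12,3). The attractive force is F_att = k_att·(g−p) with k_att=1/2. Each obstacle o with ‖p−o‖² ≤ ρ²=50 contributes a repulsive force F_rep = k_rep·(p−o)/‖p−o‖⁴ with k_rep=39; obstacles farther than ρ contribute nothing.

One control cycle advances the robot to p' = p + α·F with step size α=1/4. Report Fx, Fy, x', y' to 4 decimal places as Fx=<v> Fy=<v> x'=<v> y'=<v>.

Fx=-4.3120 Fy=1.0000 x'=-1.0780 y'=-6.7500

F_att = 1/2·(g−p) = 1/2·(-8,2) = (-4.0000,1.0000)
o1: d²=313 > ρ²=50 → inactive
o2: d²=289 > ρ²=50 → inactive
o3: d²=25 ≤ ρ²=50; F_rep = 39·(-5,0)/25² = (-0.3120,0.0000)
o4: d²=244 > ρ²=50 → inactive
F = F_att + ΣF_rep = (-4.3120,1.0000)
p' = p + 1/4·F = (-1.0780,-6.7500)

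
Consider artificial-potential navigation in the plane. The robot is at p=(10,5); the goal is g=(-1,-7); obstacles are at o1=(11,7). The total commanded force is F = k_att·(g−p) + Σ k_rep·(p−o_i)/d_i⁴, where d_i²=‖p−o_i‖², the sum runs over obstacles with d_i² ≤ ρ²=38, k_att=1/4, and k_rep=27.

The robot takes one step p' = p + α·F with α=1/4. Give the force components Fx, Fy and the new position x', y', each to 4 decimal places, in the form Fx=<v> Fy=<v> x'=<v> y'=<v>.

Fx=-3.8300 Fy=-5.1600 x'=9.0425 y'=3.7100

F_att = 1/4·(g−p) = 1/4·(-11,-12) = (-2.7500,-3.0000)
o1: d²=5 ≤ ρ²=38; F_rep = 27·(-1,-2)/5² = (-1.0800,-2.1600)
F = F_att + ΣF_rep = (-3.8300,-5.1600)
p' = p + 1/4·F = (9.0425,3.7100)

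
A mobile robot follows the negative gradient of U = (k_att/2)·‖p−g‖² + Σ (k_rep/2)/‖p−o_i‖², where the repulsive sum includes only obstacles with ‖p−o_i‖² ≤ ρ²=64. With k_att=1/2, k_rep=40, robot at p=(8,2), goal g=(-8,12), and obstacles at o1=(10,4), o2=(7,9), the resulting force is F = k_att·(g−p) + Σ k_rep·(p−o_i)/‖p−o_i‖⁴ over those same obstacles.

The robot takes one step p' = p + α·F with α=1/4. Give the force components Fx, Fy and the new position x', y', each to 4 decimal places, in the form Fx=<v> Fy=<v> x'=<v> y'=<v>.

F_att = 1/2·(g−p) = 1/2·(-16,10) = (-8.0000,5.0000)
o1: d²=8 ≤ ρ²=64; F_rep = 40·(-2,-2)/8² = (-1.2500,-1.2500)
o2: d²=50 ≤ ρ²=64; F_rep = 40·(1,-7)/50² = (0.0160,-0.1120)
F = F_att + ΣF_rep = (-9.2340,3.6380)
p' = p + 1/4·F = (5.6915,2.9095)

Fx=-9.2340 Fy=3.6380 x'=5.6915 y'=2.9095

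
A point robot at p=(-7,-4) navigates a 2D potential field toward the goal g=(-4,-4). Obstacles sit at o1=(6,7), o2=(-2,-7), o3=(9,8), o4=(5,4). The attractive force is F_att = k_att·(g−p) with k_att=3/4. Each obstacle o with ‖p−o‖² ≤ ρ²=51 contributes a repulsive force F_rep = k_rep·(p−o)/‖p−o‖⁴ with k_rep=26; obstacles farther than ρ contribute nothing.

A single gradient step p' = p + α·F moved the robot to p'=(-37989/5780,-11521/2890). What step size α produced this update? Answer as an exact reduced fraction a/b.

F_att = 3/4·(g−p) = 3/4·(3,0) = (2.2500,0.0000)
o1: d²=290 > ρ²=51 → inactive
o2: d²=34 ≤ ρ²=51; F_rep = 26·(-5,3)/34² = (-0.1125,0.0675)
o3: d²=400 > ρ²=51 → inactive
o4: d²=208 > ρ²=51 → inactive
F = F_att + ΣF_rep = (2.1375,0.0675)
Δp = p'−p = (0.4275,0.0135); α = Δx/Fx = (2471/5780) / (2471/1156) = 1/5
check: Δy/Fy = (39/2890) / (39/578) = 1/5 ✓

α = 1/5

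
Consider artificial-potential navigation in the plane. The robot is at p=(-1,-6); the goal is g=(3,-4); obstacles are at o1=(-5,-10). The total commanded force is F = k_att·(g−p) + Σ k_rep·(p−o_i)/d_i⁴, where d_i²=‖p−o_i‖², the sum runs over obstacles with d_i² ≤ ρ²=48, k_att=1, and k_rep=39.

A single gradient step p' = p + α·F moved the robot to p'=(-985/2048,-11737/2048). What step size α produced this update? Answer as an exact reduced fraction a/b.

F_att = 1·(g−p) = 1·(4,2) = (4.0000,2.0000)
o1: d²=32 ≤ ρ²=48; F_rep = 39·(4,4)/32² = (0.1523,0.1523)
F = F_att + ΣF_rep = (4.1523,2.1523)
Δp = p'−p = (0.5190,0.2690); α = Δx/Fx = (1063/2048) / (1063/256) = 1/8
check: Δy/Fy = (551/2048) / (551/256) = 1/8 ✓

α = 1/8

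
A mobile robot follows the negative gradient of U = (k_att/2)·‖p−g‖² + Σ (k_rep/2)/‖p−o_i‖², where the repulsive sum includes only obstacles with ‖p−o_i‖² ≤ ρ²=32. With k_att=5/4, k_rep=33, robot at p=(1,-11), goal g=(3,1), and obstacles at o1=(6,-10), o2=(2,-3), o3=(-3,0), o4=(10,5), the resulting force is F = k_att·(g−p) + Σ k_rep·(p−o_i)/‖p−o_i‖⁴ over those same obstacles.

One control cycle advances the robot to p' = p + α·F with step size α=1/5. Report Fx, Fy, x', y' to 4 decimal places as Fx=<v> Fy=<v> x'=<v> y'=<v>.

F_att = 5/4·(g−p) = 5/4·(2,12) = (2.5000,15.0000)
o1: d²=26 ≤ ρ²=32; F_rep = 33·(-5,-1)/26² = (-0.2441,-0.0488)
o2: d²=65 > ρ²=32 → inactive
o3: d²=137 > ρ²=32 → inactive
o4: d²=337 > ρ²=32 → inactive
F = F_att + ΣF_rep = (2.2559,14.9512)
p' = p + 1/5·F = (1.4512,-8.0098)

Fx=2.2559 Fy=14.9512 x'=1.4512 y'=-8.0098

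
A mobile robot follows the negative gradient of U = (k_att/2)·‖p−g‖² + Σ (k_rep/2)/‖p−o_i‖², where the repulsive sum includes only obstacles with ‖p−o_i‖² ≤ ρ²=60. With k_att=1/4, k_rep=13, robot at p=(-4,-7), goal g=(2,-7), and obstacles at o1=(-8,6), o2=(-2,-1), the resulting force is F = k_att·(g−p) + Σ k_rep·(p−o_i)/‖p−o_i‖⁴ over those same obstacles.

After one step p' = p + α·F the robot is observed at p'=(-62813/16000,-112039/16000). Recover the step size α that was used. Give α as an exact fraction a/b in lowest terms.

α = 1/20

F_att = 1/4·(g−p) = 1/4·(6,0) = (1.5000,0.0000)
o1: d²=185 > ρ²=60 → inactive
o2: d²=40 ≤ ρ²=60; F_rep = 13·(-2,-6)/40² = (-0.0163,-0.0488)
F = F_att + ΣF_rep = (1.4837,-0.0488)
Δp = p'−p = (0.0742,-0.0024); α = Δx/Fx = (1187/16000) / (1187/800) = 1/20
check: Δy/Fy = (-39/16000) / (-39/800) = 1/20 ✓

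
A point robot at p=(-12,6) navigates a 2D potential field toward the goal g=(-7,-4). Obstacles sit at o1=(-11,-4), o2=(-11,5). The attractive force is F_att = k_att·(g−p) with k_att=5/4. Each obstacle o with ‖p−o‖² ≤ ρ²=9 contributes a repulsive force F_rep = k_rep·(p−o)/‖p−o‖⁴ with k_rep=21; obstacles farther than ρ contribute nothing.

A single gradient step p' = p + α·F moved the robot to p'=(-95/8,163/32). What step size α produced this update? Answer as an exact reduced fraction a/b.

α = 1/8

F_att = 5/4·(g−p) = 5/4·(5,-10) = (6.2500,-12.5000)
o1: d²=101 > ρ²=9 → inactive
o2: d²=2 ≤ ρ²=9; F_rep = 21·(-1,1)/2² = (-5.2500,5.2500)
F = F_att + ΣF_rep = (1.0000,-7.2500)
Δp = p'−p = (0.1250,-0.9062); α = Δx/Fx = (1/8) / (1) = 1/8
check: Δy/Fy = (-29/32) / (-29/4) = 1/8 ✓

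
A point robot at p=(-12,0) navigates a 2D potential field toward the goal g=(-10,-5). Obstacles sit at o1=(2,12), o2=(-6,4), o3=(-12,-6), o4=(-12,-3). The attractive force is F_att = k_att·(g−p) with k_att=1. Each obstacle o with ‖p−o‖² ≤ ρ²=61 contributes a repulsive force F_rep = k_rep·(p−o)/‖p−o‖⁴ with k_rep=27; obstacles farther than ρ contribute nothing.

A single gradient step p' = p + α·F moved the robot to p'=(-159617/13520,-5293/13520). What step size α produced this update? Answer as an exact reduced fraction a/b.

α = 1/10

F_att = 1·(g−p) = 1·(2,-5) = (2.0000,-5.0000)
o1: d²=340 > ρ²=61 → inactive
o2: d²=52 ≤ ρ²=61; F_rep = 27·(-6,-4)/52² = (-0.0599,-0.0399)
o3: d²=36 ≤ ρ²=61; F_rep = 27·(0,6)/36² = (0.0000,0.1250)
o4: d²=9 ≤ ρ²=61; F_rep = 27·(0,3)/9² = (0.0000,1.0000)
F = F_att + ΣF_rep = (1.9401,-3.9149)
Δp = p'−p = (0.1940,-0.3915); α = Δx/Fx = (2623/13520) / (2623/1352) = 1/10
check: Δy/Fy = (-5293/13520) / (-5293/1352) = 1/10 ✓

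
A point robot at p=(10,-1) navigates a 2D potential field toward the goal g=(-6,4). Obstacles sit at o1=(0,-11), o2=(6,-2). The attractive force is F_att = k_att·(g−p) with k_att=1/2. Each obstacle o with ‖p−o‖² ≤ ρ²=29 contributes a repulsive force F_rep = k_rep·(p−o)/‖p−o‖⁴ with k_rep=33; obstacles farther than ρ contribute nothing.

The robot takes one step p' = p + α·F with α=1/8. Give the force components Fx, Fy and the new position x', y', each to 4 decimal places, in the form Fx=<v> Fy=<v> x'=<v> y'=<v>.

Fx=-7.5433 Fy=2.6142 x'=9.0571 y'=-0.6732

F_att = 1/2·(g−p) = 1/2·(-16,5) = (-8.0000,2.5000)
o1: d²=200 > ρ²=29 → inactive
o2: d²=17 ≤ ρ²=29; F_rep = 33·(4,1)/17² = (0.4567,0.1142)
F = F_att + ΣF_rep = (-7.5433,2.6142)
p' = p + 1/8·F = (9.0571,-0.6732)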